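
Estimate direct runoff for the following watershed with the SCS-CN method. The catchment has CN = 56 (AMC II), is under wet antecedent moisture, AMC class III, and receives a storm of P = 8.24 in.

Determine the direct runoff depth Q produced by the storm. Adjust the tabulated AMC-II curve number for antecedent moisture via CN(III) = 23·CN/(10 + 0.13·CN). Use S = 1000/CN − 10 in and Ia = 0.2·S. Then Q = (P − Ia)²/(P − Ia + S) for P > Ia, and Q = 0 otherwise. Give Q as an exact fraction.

Q = 462566528/88884075 in ≈ 5.204 in

CN(III) from CN(II)=56: (23·56)/(10 + 0.13·56) = 4025/54 ≈ 74.537
Max retention: S = 1000/(4025/54) − 10 = 550/161 in (≈ 3.416 in)
Ia = 0.2S: 0.2·3.416 = 0.683 in (exactly 110/161)
P − Ia = 8.240 − 0.683 = 30416/4025 ≈ 7.557 in (> 0, runoff occurs)
Runoff Q = (P−Ia)²/(P−Ia+S) = (7.557)²/(7.557+3.416) = 462566528/88884075 ≈ 5.204 in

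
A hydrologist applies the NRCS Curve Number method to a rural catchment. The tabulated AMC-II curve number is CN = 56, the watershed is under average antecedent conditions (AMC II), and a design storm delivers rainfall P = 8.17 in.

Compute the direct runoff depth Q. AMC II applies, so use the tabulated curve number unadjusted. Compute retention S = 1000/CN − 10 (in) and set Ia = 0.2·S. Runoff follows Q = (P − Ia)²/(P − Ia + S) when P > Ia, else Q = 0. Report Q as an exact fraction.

Q = 21335161/7083300 in ≈ 3.012 in

Average conditions: CN = 56 (no AMC adjustment).
S = 1000/56 − 10 = 55/7 in ≈ 7.857 in
Ia = 0.2S: 0.2·7.857 = 1.571 in (exactly 11/7)
Excess rainfall: 8.170 − 1.571 = 6.599 in; P > Ia so Q > 0
Q: (4619/700)² ÷ (10119/700) = 21335161/7083300 in (≈ 3.012 in)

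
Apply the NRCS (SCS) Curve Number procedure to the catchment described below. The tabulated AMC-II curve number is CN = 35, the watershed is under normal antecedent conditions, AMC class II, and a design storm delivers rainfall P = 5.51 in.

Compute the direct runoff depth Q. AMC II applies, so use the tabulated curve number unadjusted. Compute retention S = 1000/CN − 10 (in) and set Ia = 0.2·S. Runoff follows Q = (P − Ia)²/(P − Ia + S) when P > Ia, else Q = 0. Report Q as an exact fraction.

Q = 1580049/9979900 in ≈ 0.158 in

AMC II — tabulated CN = 35 applies directly.
Max retention: S = 1000/35 − 10 = 130/7 in (≈ 18.571 in)
Ia = 0.2·(130/7) = 26/7 in ≈ 3.714 in
P − Ia = 5.510 − 3.714 = 1257/700 ≈ 1.796 in (> 0, runoff occurs)
Runoff Q = (P−Ia)²/(P−Ia+S) = (1.796)²/(1.796+18.571) = 1580049/9979900 ≈ 0.158 in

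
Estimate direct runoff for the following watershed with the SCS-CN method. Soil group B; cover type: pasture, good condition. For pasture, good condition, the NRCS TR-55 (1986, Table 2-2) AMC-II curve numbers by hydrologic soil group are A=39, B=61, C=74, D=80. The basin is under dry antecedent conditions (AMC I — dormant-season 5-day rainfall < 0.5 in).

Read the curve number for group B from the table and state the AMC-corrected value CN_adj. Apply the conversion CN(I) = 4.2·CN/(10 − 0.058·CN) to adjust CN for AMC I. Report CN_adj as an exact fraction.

NRCS table: pasture, good condition, soil group B → CN(II) = 61
Adjust CN=61 to AMC I: 4.2·61/(10 − 0.058·61) → (1281/5) ÷ (3231/500) = 42700/1077 ≈ 39.647

CN_adj = 42700/1077 ≈ 39.647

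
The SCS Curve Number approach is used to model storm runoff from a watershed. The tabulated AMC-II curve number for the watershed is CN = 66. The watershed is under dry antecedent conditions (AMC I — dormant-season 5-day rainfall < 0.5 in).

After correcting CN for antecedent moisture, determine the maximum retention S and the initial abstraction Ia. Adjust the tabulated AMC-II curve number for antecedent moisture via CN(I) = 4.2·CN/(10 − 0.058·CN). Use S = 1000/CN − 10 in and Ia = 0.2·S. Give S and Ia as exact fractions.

CN(I) from CN(II)=66: (4.2·66)/(10 − 0.058·66) = 69300/1543 ≈ 44.913
Retention S: 1000/CN − 10 with CN=44.913 → S = 8500/693 ≈ 12.266 in
Initial abstraction Ia = S/5 = (8500/693)/5 = 1700/693 ≈ 2.453 in

S = 8500/693 in ≈ 12.266 in; Ia = 1700/693 in ≈ 2.453 in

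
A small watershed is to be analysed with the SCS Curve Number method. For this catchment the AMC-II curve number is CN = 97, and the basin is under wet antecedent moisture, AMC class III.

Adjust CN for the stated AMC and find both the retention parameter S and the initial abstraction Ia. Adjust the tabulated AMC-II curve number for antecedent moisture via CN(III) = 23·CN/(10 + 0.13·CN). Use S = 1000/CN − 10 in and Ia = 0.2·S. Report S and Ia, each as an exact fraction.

CN(III) from CN(II)=97: (23·97)/(10 + 0.13·97) = 223100/2261 ≈ 98.673
Max retention: S = 1000/(223100/2261) − 10 = 300/2231 in (≈ 0.134 in)
Initial abstraction Ia = S/5 = (300/2231)/5 = 60/2231 ≈ 0.027 in

S = 300/2231 in ≈ 0.134 in; Ia = 60/2231 in ≈ 0.027 in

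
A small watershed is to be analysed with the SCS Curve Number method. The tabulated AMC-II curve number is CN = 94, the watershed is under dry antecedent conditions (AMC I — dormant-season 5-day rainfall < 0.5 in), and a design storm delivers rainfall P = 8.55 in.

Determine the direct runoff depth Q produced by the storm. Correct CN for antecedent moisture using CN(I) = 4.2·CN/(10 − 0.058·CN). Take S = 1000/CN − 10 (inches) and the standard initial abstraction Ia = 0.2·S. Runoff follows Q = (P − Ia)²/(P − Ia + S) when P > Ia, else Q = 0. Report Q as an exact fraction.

Q = 2944039081/422824220 in ≈ 6.963 in

CN(I) from CN(II)=94: (4.2·94)/(10 − 0.058·94) = 32900/379 ≈ 86.807
Max retention: S = 1000/(32900/379) − 10 = 500/329 in (≈ 1.520 in)
Ia = 0.2S: 0.2·1.520 = 0.304 in (exactly 100/329)
P − Ia = 8.550 − 0.304 = 54259/6580 ≈ 8.246 in (> 0, runoff occurs)
Q: (54259/6580)² ÷ (64259/6580) = 2944039081/422824220 in (≈ 6.963 in)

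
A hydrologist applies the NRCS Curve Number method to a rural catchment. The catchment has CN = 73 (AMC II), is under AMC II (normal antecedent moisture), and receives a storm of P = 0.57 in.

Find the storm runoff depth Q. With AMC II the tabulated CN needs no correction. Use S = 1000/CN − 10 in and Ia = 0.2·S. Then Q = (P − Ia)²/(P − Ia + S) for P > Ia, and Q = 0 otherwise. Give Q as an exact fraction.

Average conditions: CN = 73 (no AMC adjustment).
S = 1000/73 − 10 = 270/73 in ≈ 3.699 in
Ia = 0.2·(270/73) = 54/73 in ≈ 0.740 in
P = 0.570 ≤ Ia = 0.740 in: entire storm abstracted, Q = 0.

Q = 0 in ≈ 0.000 in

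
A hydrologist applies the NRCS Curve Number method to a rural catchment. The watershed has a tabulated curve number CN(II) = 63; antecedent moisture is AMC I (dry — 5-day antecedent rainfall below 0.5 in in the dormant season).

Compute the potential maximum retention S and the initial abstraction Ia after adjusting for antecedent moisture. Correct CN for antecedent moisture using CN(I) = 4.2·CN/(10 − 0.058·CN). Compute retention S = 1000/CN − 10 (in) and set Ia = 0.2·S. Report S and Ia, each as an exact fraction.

S = 18500/1323 in ≈ 13.983 in; Ia = 3700/1323 in ≈ 2.797 in

Dry (AMC I): CN(I) = 4.2·63/(10 − 0.058·63) = (1323/5)/(3173/500) = 132300/3173 ≈ 41.696
Max retention: S = 1000/(132300/3173) − 10 = 18500/1323 in (≈ 13.983 in)
Ia = 0.2·(18500/1323) = 3700/1323 in ≈ 2.797 in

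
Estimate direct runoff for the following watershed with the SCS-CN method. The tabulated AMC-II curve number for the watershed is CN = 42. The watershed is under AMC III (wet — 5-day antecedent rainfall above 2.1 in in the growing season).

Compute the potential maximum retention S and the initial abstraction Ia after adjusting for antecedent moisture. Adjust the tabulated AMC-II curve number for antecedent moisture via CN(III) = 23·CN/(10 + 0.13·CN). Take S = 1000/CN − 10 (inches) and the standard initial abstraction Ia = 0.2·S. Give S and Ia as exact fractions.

Wet (AMC III): CN(III) = 23·42/(10 + 0.13·42) = 966/(773/50) = 48300/773 ≈ 62.484
S = 1000/(48300/773) − 10 = 2900/483 in ≈ 6.004 in
Ia = 0.2·(2900/483) = 580/483 in ≈ 1.201 in

S = 2900/483 in ≈ 6.004 in; Ia = 580/483 in ≈ 1.201 in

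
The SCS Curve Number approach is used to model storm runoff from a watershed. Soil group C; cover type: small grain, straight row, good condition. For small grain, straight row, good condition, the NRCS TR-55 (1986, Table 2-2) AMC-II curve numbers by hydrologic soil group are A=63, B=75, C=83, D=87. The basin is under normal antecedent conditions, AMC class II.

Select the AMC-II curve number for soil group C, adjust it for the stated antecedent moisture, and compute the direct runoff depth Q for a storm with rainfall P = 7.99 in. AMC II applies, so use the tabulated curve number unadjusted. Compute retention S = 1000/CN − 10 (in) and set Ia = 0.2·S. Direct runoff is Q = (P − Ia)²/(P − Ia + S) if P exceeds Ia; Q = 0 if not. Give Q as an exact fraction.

Q = 232855817/39018300 in ≈ 5.968 in

NRCS table: small grain, straight row, good condition, soil group C → CN(II) = 83
Average conditions: CN = 83 (no AMC adjustment).
Max retention: S = 1000/83 − 10 = 170/83 in (≈ 2.048 in)
Ia = 0.2·(170/83) = 34/83 in ≈ 0.410 in
Since P=7.990 > Ia=0.410: effective rainfall P−Ia = 62917/8300 in
Q = (62917/8300)²/((62917/8300) + 170/83) = (3958548889/68890000)/(79917/8300) = 232855817/39018300 in ≈ 5.968 in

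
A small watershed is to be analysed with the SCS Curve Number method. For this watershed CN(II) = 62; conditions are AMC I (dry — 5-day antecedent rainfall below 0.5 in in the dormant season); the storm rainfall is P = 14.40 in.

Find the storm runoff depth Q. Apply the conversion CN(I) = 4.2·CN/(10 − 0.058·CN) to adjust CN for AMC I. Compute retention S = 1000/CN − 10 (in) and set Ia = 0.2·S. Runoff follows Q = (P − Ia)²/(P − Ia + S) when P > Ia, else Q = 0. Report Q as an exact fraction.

Q = 174583298/34532295 in ≈ 5.056 in

Dry (AMC I): CN(I) = 4.2·62/(10 − 0.058·62) = (1302/5)/(1601/250) = 65100/1601 ≈ 40.662
S = 1000/(65100/1601) − 10 = 9500/651 in ≈ 14.593 in
Ia = 0.2S: 0.2·14.593 = 2.919 in (exactly 1900/651)
P − Ia = 14.400 − 2.919 = 37372/3255 ≈ 11.481 in (> 0, runoff occurs)
Runoff Q = (P−Ia)²/(P−Ia+S) = (11.481)²/(11.481+14.593) = 174583298/34532295 ≈ 5.056 in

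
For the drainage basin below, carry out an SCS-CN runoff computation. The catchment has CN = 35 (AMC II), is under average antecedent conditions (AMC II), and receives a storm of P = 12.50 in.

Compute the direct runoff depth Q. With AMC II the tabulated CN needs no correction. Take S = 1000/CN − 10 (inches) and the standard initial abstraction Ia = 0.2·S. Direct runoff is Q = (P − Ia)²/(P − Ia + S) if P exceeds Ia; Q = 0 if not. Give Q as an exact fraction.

Q = 15129/5362 in ≈ 2.822 in

Average conditions: CN = 35 (no AMC adjustment).
Max retention: S = 1000/35 − 10 = 130/7 in (≈ 18.571 in)
Ia = 0.2S: 0.2·18.571 = 3.714 in (exactly 26/7)
Since P=12.500 > Ia=3.714: effective rainfall P−Ia = 123/14 in
Q = (123/14)²/((123/14) + 130/7) = (15129/196)/(383/14) = 15129/5362 in ≈ 2.822 in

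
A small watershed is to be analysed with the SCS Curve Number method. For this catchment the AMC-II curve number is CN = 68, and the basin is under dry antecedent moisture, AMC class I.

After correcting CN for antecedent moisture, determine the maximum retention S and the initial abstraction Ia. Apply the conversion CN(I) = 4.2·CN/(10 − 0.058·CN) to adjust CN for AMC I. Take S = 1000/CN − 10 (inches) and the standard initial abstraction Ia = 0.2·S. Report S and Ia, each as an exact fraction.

S = 4000/357 in ≈ 11.204 in; Ia = 800/357 in ≈ 2.241 in

CN(I) from CN(II)=68: (4.2·68)/(10 − 0.058·68) = 35700/757 ≈ 47.160
S = 1000/(35700/757) − 10 = 4000/357 in ≈ 11.204 in
Ia = 0.2S: 0.2·11.204 = 2.241 in (exactly 800/357)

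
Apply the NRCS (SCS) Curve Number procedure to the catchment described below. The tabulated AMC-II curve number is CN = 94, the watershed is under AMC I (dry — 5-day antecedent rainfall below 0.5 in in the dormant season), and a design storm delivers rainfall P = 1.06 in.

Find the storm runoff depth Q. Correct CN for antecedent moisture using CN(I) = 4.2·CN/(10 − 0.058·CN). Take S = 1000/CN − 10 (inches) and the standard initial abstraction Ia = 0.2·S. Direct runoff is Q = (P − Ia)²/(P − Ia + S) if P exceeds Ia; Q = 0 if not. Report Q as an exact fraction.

Q = 154678969/615838650 in ≈ 0.251 in

Adjust CN=94 to AMC I: 4.2·94/(10 − 0.058·94) → (1974/5) ÷ (1137/250) = 32900/379 ≈ 86.807
Retention S: 1000/CN − 10 with CN=86.807 → S = 500/329 ≈ 1.520 in
Ia = 0.2·(500/329) = 100/329 in ≈ 0.304 in
P − Ia = 1.060 − 0.304 = 12437/16450 ≈ 0.756 in (> 0, runoff occurs)
Q: (12437/16450)² ÷ (37437/16450) = 154678969/615838650 in (≈ 0.251 in)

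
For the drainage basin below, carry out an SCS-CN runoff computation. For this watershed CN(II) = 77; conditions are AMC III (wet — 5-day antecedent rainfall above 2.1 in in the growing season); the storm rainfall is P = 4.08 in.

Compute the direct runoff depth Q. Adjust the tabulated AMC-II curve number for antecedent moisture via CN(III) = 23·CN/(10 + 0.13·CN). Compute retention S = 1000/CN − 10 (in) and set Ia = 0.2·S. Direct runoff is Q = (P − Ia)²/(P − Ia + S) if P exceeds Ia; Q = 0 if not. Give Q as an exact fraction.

CN(III) from CN(II)=77: (23·77)/(10 + 0.13·77) = 7700/87 ≈ 88.506
S = 1000/(7700/87) − 10 = 100/77 in ≈ 1.299 in
Ia = 0.2S: 0.2·1.299 = 0.260 in (exactly 20/77)
Since P=4.080 > Ia=0.260: effective rainfall P−Ia = 7354/1925 in
Q: (7354/1925)² ÷ (9854/1925) = 27040658/9484475 in (≈ 2.851 in)

Q = 27040658/9484475 in ≈ 2.851 in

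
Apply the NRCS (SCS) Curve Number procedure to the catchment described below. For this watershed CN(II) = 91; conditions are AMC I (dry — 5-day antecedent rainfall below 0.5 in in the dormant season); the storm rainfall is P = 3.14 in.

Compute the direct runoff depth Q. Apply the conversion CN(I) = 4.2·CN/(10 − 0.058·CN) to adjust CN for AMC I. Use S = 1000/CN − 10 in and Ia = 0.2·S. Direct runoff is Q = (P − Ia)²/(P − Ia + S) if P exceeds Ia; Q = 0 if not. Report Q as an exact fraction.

Q = 7226530081/5096286650 in ≈ 1.418 in

Dry (AMC I): CN(I) = 4.2·91/(10 − 0.058·91) = (1911/5)/(2361/500) = 63700/787 ≈ 80.940
Retention S: 1000/CN − 10 with CN=80.940 → S = 1500/637 ≈ 2.355 in
Ia = 0.2·(1500/637) = 300/637 in ≈ 0.471 in
Excess rainfall: 3.140 − 0.471 = 2.669 in; P > Ia so Q > 0
Q: (85009/31850)² ÷ (160009/31850) = 7226530081/5096286650 in (≈ 1.418 in)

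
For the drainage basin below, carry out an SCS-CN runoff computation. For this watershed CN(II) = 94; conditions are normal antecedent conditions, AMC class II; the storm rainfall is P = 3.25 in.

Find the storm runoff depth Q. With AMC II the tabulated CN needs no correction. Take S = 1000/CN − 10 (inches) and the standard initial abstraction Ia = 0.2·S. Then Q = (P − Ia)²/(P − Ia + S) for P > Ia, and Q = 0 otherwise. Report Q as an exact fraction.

Average conditions: CN = 94 (no AMC adjustment).
S = 1000/94 − 10 = 30/47 in ≈ 0.638 in
Ia = 0.2S: 0.2·0.638 = 0.128 in (exactly 6/47)
P − Ia = 3.250 − 0.128 = 587/188 ≈ 3.122 in (> 0, runoff occurs)
Q: (587/188)² ÷ (707/188) = 344569/132916 in (≈ 2.592 in)

Q = 344569/132916 in ≈ 2.592 in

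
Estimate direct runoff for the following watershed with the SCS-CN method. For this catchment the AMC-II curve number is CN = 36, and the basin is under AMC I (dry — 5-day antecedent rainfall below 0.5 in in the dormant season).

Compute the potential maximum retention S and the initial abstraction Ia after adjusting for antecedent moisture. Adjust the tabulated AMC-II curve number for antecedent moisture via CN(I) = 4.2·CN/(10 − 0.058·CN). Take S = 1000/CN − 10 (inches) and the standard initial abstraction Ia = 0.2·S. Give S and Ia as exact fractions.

S = 8000/189 in ≈ 42.328 in; Ia = 1600/189 in ≈ 8.466 in

CN(I) from CN(II)=36: (4.2·36)/(10 − 0.058·36) = 18900/989 ≈ 19.110
Retention S: 1000/CN − 10 with CN=19.110 → S = 8000/189 ≈ 42.328 in
Ia = 0.2·(8000/189) = 1600/189 in ≈ 8.466 in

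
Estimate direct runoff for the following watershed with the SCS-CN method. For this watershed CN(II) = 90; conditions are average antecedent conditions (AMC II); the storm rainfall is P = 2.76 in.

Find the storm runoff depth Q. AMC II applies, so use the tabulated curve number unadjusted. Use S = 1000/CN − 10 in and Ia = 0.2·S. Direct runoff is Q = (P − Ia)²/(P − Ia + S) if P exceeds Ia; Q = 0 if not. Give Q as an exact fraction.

Q = 326041/184725 in ≈ 1.765 in

CN(II) = 90; AMC II needs no correction.
S = 1000/90 − 10 = 10/9 in ≈ 1.111 in
Ia = 0.2·(10/9) = 2/9 in ≈ 0.222 in
P − Ia = 2.760 − 0.222 = 571/225 ≈ 2.538 in (> 0, runoff occurs)
Q = (571/225)²/((571/225) + 10/9) = (326041/50625)/(821/225) = 326041/184725 in ≈ 1.765 in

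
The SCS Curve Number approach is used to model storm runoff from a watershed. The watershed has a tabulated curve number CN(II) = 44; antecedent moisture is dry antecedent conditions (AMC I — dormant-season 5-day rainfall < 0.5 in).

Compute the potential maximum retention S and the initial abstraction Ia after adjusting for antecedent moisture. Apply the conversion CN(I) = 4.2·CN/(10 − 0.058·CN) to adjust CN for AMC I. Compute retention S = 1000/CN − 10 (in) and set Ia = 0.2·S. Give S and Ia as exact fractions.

CN(I) from CN(II)=44: (4.2·44)/(10 − 0.058·44) = 3300/133 ≈ 24.812
S = 1000/(3300/133) − 10 = 1000/33 in ≈ 30.303 in
Ia = 0.2S: 0.2·30.303 = 6.061 in (exactly 200/33)

S = 1000/33 in ≈ 30.303 in; Ia = 200/33 in ≈ 6.061 in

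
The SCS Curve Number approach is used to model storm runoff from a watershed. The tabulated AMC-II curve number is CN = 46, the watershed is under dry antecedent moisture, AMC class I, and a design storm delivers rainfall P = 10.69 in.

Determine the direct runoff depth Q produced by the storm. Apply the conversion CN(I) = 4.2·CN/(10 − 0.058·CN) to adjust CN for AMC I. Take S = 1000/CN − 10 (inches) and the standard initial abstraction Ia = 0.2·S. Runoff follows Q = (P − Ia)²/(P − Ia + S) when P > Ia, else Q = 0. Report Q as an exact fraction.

Q = 6741887881/8566954900 in ≈ 0.787 in

Dry (AMC I): CN(I) = 4.2·46/(10 − 0.058·46) = (966/5)/(1833/250) = 16100/611 ≈ 26.350
Max retention: S = 1000/(16100/611) − 10 = 4500/161 in (≈ 27.950 in)
Ia = 0.2S: 0.2·27.950 = 5.590 in (exactly 900/161)
Since P=10.690 > Ia=5.590: effective rainfall P−Ia = 82109/16100 in
Q = (82109/16100)²/((82109/16100) + 4500/161) = (6741887881/259210000)/(532109/16100) = 6741887881/8566954900 in ≈ 0.787 in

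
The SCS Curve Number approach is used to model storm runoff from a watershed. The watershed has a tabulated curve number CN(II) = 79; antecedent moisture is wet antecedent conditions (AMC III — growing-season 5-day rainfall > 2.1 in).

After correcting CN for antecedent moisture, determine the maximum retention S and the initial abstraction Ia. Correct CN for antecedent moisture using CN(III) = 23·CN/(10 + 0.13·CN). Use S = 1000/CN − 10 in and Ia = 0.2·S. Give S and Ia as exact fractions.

Adjust CN=79 to AMC III: 23·79/(10 + 0.13·79) → 1817 ÷ (2027/100) = 181700/2027 ≈ 89.640
S = 1000/(181700/2027) − 10 = 2100/1817 in ≈ 1.156 in
Ia = 0.2S: 0.2·1.156 = 0.231 in (exactly 420/1817)

S = 2100/1817 in ≈ 1.156 in; Ia = 420/1817 in ≈ 0.231 in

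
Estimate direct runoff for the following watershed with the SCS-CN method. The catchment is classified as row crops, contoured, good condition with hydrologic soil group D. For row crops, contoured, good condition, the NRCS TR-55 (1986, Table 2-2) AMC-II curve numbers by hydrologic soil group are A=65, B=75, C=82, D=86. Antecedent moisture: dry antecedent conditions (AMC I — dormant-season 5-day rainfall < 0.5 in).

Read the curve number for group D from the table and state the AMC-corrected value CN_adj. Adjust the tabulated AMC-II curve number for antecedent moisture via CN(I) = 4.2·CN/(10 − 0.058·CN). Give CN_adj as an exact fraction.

CN_adj = 12900/179 ≈ 72.067

NRCS table: row crops, contoured, good condition, soil group D → CN(II) = 86
Adjust CN=86 to AMC I: 4.2·86/(10 − 0.058·86) → (1806/5) ÷ (1253/250) = 12900/179 ≈ 72.067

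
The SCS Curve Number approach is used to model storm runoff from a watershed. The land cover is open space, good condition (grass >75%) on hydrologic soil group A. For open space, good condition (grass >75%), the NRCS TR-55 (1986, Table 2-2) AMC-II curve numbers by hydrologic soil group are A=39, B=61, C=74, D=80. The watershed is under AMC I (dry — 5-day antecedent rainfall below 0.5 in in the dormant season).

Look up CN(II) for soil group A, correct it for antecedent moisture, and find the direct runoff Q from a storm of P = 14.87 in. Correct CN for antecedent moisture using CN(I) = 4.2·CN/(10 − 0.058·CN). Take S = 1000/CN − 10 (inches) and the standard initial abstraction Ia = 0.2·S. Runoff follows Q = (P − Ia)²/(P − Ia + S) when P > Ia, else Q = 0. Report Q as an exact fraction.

NRCS table: open space, good condition (grass >75%), soil group A → CN(II) = 39
Dry (AMC I): CN(I) = 4.2·39/(10 − 0.058·39) = (819/5)/(3869/500) = 81900/3869 ≈ 21.168
Retention S: 1000/CN − 10 with CN=21.168 → S = 30500/819 ≈ 37.241 in
Ia = 0.2S: 0.2·37.241 = 7.448 in (exactly 6100/819)
Since P=14.870 > Ia=7.448: effective rainfall P−Ia = 607853/81900 in
Q: (607853/81900)² ÷ (3657853/81900) = 369485269609/299578160700 in (≈ 1.233 in)

Q = 369485269609/299578160700 in ≈ 1.233 in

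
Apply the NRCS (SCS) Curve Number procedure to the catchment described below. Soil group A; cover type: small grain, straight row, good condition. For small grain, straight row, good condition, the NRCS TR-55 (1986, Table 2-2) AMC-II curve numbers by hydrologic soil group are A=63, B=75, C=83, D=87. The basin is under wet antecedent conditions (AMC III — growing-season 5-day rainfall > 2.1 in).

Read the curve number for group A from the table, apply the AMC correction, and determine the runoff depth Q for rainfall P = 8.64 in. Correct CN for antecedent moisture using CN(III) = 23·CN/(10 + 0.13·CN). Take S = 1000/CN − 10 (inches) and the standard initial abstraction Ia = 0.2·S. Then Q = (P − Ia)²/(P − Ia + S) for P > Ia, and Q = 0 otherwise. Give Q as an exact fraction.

NRCS table: small grain, straight row, good condition, soil group A → CN(II) = 63
Adjust CN=63 to AMC III: 23·63/(10 + 0.13·63) → 1449 ÷ (1819/100) = 144900/1819 ≈ 79.659
Retention S: 1000/CN − 10 with CN=79.659 → S = 3700/1449 ≈ 2.553 in
Ia = 0.2·(3700/1449) = 740/1449 in ≈ 0.511 in
P − Ia = 8.640 − 0.511 = 294484/36225 ≈ 8.129 in (> 0, runoff occurs)
Runoff Q = (P−Ia)²/(P−Ia+S) = (8.129)²/(8.129+2.553) = 10840103282/1752311925 ≈ 6.186 in

Q = 10840103282/1752311925 in ≈ 6.186 in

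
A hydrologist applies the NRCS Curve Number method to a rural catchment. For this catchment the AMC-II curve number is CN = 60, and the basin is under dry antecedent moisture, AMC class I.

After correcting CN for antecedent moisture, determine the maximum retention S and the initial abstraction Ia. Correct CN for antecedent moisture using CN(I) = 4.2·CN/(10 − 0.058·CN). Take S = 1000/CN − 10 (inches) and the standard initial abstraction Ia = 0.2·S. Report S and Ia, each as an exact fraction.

CN(I) from CN(II)=60: (4.2·60)/(10 − 0.058·60) = 6300/163 ≈ 38.650
S = 1000/(6300/163) − 10 = 1000/63 in ≈ 15.873 in
Initial abstraction Ia = S/5 = (1000/63)/5 = 200/63 ≈ 3.175 in

S = 1000/63 in ≈ 15.873 in; Ia = 200/63 in ≈ 3.175 in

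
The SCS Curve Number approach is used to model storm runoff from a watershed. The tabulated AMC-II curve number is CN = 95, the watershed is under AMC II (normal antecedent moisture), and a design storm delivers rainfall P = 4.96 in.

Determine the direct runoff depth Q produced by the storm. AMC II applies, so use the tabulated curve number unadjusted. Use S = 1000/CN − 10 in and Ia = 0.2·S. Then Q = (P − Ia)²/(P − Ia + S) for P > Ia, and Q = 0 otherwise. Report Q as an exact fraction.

Q = 1329409/303525 in ≈ 4.380 in

CN(II) = 95; AMC II needs no correction.
S = 1000/95 − 10 = 10/19 in ≈ 0.526 in
Initial abstraction Ia = S/5 = (10/19)/5 = 2/19 ≈ 0.105 in
Excess rainfall: 4.960 − 0.105 = 4.855 in; P > Ia so Q > 0
Q = (2306/475)²/((2306/475) + 10/19) = (5317636/225625)/(2556/475) = 1329409/303525 in ≈ 4.380 in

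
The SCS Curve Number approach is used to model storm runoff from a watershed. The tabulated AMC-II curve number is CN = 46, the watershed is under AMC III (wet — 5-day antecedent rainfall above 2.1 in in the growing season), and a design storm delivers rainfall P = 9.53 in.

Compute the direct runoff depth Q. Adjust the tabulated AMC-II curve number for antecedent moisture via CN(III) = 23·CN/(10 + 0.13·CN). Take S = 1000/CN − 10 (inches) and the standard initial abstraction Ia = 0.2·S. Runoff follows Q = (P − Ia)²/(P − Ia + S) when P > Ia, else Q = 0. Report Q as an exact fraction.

Adjust CN=46 to AMC III: 23·46/(10 + 0.13·46) → 1058 ÷ (799/50) = 52900/799 ≈ 66.208
Retention S: 1000/CN − 10 with CN=66.208 → S = 2700/529 ≈ 5.104 in
Ia = 0.2S: 0.2·5.104 = 1.021 in (exactly 540/529)
Excess rainfall: 9.530 − 1.021 = 8.509 in; P > Ia so Q > 0
Runoff Q = (P−Ia)²/(P−Ia+S) = (8.509)²/(8.509+5.104) = 202623318769/38095247300 ≈ 5.319 in

Q = 202623318769/38095247300 in ≈ 5.319 in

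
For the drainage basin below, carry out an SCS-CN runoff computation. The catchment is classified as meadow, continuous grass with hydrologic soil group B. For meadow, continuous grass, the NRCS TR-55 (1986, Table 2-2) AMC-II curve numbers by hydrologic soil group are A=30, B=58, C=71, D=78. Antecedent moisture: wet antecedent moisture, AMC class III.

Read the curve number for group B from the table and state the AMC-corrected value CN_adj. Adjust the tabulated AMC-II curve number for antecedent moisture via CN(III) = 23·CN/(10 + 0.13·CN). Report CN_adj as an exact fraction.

NRCS table: meadow, continuous grass, soil group B → CN(II) = 58
Adjust CN=58 to AMC III: 23·58/(10 + 0.13·58) → 1334 ÷ (877/50) = 66700/877 ≈ 76.055

CN_adj = 66700/877 ≈ 76.055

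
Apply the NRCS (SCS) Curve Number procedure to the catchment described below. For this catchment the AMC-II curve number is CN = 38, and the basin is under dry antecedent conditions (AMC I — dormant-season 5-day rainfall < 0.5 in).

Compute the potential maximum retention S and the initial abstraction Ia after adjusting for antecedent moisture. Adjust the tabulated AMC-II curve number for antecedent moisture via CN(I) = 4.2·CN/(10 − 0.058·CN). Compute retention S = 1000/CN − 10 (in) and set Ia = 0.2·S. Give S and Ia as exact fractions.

CN(I) from CN(II)=38: (4.2·38)/(10 − 0.058·38) = 39900/1949 ≈ 20.472
S = 1000/(39900/1949) − 10 = 15500/399 in ≈ 38.847 in
Ia = 0.2·(15500/399) = 3100/399 in ≈ 7.769 in

S = 15500/399 in ≈ 38.847 in; Ia = 3100/399 in ≈ 7.769 in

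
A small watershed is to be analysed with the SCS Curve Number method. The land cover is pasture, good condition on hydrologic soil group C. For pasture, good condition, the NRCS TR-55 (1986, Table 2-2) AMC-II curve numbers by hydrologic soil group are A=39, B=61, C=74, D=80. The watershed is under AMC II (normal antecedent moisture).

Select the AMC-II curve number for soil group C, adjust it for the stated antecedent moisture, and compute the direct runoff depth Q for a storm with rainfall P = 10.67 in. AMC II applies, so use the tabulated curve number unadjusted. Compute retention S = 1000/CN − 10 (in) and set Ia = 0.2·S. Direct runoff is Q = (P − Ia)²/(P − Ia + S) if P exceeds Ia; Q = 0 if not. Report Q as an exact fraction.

NRCS table: pasture, good condition, soil group C → CN(II) = 74
CN(II) = 74; AMC II needs no correction.
S = 1000/74 − 10 = 130/37 in ≈ 3.514 in
Initial abstraction Ia = S/5 = (130/37)/5 = 26/37 ≈ 0.703 in
P − Ia = 10.670 − 0.703 = 36879/3700 ≈ 9.967 in (> 0, runoff occurs)
Runoff Q = (P−Ia)²/(P−Ia+S) = (9.967)²/(9.967+3.514) = 1360060641/184552300 ≈ 7.370 in

Q = 1360060641/184552300 in ≈ 7.370 in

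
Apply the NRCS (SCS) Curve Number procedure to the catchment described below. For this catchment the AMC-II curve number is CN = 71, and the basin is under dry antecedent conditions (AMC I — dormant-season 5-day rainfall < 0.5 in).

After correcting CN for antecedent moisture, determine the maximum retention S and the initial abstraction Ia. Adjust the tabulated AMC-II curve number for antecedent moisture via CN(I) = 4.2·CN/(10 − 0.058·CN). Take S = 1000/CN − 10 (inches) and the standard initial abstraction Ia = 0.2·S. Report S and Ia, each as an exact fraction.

S = 14500/1491 in ≈ 9.725 in; Ia = 2900/1491 in ≈ 1.945 in

CN(I) from CN(II)=71: (4.2·71)/(10 − 0.058·71) = 149100/2941 ≈ 50.697
Max retention: S = 1000/(149100/2941) − 10 = 14500/1491 in (≈ 9.725 in)
Ia = 0.2S: 0.2·9.725 = 1.945 in (exactly 2900/1491)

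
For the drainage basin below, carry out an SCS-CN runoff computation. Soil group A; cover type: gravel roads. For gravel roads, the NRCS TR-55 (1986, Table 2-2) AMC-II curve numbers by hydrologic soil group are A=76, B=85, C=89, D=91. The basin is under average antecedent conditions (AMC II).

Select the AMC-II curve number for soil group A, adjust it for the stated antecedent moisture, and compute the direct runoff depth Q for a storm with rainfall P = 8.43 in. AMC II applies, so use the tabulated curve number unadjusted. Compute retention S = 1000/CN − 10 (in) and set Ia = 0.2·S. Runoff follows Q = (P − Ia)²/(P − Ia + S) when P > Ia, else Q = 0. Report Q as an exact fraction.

NRCS table: gravel roads, soil group A → CN(II) = 76
AMC II — tabulated CN = 76 applies directly.
S = 1000/76 − 10 = 60/19 in ≈ 3.158 in
Ia = 0.2S: 0.2·3.158 = 0.632 in (exactly 12/19)
P − Ia = 8.430 − 0.632 = 14817/1900 ≈ 7.798 in (> 0, runoff occurs)
Runoff Q = (P−Ia)²/(P−Ia+S) = (7.798)²/(7.798+3.158) = 24393721/4394700 ≈ 5.551 in

Q = 24393721/4394700 in ≈ 5.551 in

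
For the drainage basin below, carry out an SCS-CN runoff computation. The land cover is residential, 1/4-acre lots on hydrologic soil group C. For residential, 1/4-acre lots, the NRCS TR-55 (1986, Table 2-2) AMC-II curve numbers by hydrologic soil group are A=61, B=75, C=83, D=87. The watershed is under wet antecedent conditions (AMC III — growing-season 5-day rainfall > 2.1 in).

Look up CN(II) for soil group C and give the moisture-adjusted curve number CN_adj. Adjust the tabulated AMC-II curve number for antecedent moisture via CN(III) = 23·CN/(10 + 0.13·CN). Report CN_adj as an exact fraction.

NRCS table: residential, 1/4-acre lots, soil group C → CN(II) = 83
Wet (AMC III): CN(III) = 23·83/(10 + 0.13·83) = 1909/(2079/100) = 190900/2079 ≈ 91.823

CN_adj = 190900/2079 ≈ 91.823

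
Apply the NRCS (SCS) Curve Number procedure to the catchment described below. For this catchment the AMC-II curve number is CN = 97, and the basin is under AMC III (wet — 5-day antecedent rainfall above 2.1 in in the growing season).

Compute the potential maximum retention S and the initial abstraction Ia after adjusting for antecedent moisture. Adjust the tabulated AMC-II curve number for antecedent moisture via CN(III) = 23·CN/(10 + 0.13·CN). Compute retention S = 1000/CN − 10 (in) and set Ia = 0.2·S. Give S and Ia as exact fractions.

S = 300/2231 in ≈ 0.134 in; Ia = 60/2231 in ≈ 0.027 in

CN(III) from CN(II)=97: (23·97)/(10 + 0.13·97) = 223100/2261 ≈ 98.673
S = 1000/(223100/2261) − 10 = 300/2231 in ≈ 0.134 in
Ia = 0.2·(300/2231) = 60/2231 in ≈ 0.027 in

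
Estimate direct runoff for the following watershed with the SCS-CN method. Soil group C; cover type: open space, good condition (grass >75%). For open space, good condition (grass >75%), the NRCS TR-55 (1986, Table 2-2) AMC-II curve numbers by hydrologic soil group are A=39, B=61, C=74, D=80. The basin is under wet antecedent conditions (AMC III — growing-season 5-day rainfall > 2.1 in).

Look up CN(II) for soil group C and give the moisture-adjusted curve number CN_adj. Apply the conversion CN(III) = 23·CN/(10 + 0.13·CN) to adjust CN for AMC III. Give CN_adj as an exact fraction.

NRCS table: open space, good condition (grass >75%), soil group C → CN(II) = 74
CN(III) from CN(II)=74: (23·74)/(10 + 0.13·74) = 85100/981 ≈ 86.748

CN_adj = 85100/981 ≈ 86.748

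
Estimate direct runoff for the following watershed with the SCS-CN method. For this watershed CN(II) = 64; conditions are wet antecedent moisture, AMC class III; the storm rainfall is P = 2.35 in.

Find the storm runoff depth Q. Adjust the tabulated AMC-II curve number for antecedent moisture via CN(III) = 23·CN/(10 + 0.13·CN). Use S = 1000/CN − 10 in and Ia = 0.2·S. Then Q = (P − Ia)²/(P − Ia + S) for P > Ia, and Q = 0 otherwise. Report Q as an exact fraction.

Q = 183184/227815 in ≈ 0.804 in

CN(III) from CN(II)=64: (23·64)/(10 + 0.13·64) = 18400/229 ≈ 80.349
Retention S: 1000/CN − 10 with CN=80.349 → S = 225/92 ≈ 2.446 in
Ia = 0.2S: 0.2·2.446 = 0.489 in (exactly 45/92)
Since P=2.350 > Ia=0.489: effective rainfall P−Ia = 214/115 in
Runoff Q = (P−Ia)²/(P−Ia+S) = (1.861)²/(1.861+2.446) = 183184/227815 ≈ 0.804 in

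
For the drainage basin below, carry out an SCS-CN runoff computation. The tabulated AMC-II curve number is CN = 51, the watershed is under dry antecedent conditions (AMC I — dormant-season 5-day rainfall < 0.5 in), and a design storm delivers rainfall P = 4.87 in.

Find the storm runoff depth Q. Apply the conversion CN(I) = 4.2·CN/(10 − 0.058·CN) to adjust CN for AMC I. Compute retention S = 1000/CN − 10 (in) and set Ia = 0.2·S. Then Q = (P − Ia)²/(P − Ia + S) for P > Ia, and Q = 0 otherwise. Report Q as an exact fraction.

Adjust CN=51 to AMC I: 4.2·51/(10 − 0.058·51) → (1071/5) ÷ (3521/500) = 15300/503 ≈ 30.417
S = 1000/(15300/503) − 10 = 3500/153 in ≈ 22.876 in
Ia = 0.2·(3500/153) = 700/153 in ≈ 4.575 in
Excess rainfall: 4.870 − 4.575 = 0.295 in; P > Ia so Q > 0
Q = (4511/15300)²/((4511/15300) + 3500/153) = (20349121/234090000)/(354511/15300) = 20349121/5424018300 in ≈ 0.004 in

Q = 20349121/5424018300 in ≈ 0.004 in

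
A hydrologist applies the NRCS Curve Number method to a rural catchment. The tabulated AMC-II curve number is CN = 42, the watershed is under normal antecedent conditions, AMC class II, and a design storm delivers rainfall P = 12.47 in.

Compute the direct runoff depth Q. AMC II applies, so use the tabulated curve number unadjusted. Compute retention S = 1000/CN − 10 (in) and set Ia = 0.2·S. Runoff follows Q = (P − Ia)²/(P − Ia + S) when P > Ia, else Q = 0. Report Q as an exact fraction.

Q = 14332061/3576300 in ≈ 4.008 in

CN(II) = 42; AMC II needs no correction.
Retention S: 1000/CN − 10 with CN=42.000 → S = 290/21 ≈ 13.810 in
Ia = 0.2·(290/21) = 58/21 in ≈ 2.762 in
Since P=12.470 > Ia=2.762: effective rainfall P−Ia = 20387/2100 in
Runoff Q = (P−Ia)²/(P−Ia+S) = (9.708)²/(9.708+13.810) = 14332061/3576300 ≈ 4.008 in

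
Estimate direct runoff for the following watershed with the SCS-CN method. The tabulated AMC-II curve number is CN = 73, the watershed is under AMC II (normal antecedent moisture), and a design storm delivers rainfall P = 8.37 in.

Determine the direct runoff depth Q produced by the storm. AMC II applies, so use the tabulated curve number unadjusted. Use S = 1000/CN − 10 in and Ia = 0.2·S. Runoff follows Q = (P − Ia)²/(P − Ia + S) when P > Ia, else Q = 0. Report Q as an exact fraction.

Q = 38303721/7453300 in ≈ 5.139 in

Average conditions: CN = 73 (no AMC adjustment).
Retention S: 1000/CN − 10 with CN=73.000 → S = 270/73 ≈ 3.699 in
Initial abstraction Ia = S/5 = (270/73)/5 = 54/73 ≈ 0.740 in
Excess rainfall: 8.370 − 0.740 = 7.630 in; P > Ia so Q > 0
Q: (55701/7300)² ÷ (82701/7300) = 38303721/7453300 in (≈ 5.139 in)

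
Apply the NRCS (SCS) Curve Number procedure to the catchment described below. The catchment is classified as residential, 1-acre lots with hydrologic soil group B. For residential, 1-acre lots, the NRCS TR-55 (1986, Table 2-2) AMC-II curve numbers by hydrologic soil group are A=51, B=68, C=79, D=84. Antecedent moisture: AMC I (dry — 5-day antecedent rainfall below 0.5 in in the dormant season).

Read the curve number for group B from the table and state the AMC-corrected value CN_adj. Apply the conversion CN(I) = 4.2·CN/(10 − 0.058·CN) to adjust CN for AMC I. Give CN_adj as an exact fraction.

CN_adj = 35700/757 ≈ 47.160

NRCS table: residential, 1-acre lots, soil group B → CN(II) = 68
Dry (AMC I): CN(I) = 4.2·68/(10 − 0.058·68) = (1428/5)/(757/125) = 35700/757 ≈ 47.160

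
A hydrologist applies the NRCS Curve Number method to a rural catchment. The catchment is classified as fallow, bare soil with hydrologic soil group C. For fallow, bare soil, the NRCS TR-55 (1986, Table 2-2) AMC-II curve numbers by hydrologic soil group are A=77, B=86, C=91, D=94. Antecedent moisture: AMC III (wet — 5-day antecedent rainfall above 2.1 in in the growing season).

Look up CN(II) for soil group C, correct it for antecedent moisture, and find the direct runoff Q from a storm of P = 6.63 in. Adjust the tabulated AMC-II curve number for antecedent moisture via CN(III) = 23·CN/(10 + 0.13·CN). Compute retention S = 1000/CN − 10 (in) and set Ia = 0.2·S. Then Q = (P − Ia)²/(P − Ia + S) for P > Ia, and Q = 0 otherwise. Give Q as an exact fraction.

Q = 625321925427/101835542900 in ≈ 6.141 in

NRCS table: fallow, bare soil, soil group C → CN(II) = 91
CN(III) from CN(II)=91: (23·91)/(10 + 0.13·91) = 209300/2183 ≈ 95.877
Retention S: 1000/CN − 10 with CN=95.877 → S = 900/2093 ≈ 0.430 in
Ia = 0.2·(900/2093) = 180/2093 in ≈ 0.086 in
Since P=6.630 > Ia=0.086: effective rainfall P−Ia = 1369659/209300 in
Q = (1369659/209300)²/((1369659/209300) + 900/2093) = (1875965776281/43806490000)/(1459659/209300) = 625321925427/101835542900 in ≈ 6.141 in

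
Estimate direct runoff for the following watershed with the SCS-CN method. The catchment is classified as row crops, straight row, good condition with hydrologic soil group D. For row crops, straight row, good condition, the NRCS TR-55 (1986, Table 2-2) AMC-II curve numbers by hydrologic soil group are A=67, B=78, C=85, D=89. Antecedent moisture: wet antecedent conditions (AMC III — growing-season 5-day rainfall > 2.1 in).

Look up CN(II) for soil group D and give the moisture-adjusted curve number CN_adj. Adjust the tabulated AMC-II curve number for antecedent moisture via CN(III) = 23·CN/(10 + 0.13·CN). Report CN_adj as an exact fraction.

NRCS table: row crops, straight row, good condition, soil group D → CN(II) = 89
Adjust CN=89 to AMC III: 23·89/(10 + 0.13·89) → 2047 ÷ (2157/100) = 204700/2157 ≈ 94.900

CN_adj = 204700/2157 ≈ 94.900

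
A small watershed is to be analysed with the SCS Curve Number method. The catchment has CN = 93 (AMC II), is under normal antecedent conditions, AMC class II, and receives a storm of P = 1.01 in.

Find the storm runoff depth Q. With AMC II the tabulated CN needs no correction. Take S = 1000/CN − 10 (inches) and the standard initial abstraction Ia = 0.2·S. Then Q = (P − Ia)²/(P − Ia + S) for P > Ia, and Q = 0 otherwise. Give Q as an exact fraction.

Q = 63888049/139434900 in ≈ 0.458 in

CN(II) = 93; AMC II needs no correction.
Retention S: 1000/CN − 10 with CN=93.000 → S = 70/93 ≈ 0.753 in
Ia = 0.2S: 0.2·0.753 = 0.151 in (exactly 14/93)
Excess rainfall: 1.010 − 0.151 = 0.859 in; P > Ia so Q > 0
Q: (7993/9300)² ÷ (14993/9300) = 63888049/139434900 in (≈ 0.458 in)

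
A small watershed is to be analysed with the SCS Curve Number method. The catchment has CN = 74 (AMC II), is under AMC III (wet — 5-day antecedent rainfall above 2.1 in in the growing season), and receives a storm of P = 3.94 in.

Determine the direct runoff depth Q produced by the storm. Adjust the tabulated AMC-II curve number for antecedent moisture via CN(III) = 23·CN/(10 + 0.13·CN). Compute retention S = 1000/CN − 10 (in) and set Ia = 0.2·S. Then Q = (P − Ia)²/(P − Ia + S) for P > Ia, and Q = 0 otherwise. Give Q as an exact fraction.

Q = 23915694609/9345979850 in ≈ 2.559 in

Adjust CN=74 to AMC III: 23·74/(10 + 0.13·74) → 1702 ÷ (981/50) = 85100/981 ≈ 86.748
Max retention: S = 1000/(85100/981) − 10 = 1300/851 in (≈ 1.528 in)
Ia = 0.2·(1300/851) = 260/851 in ≈ 0.306 in
Since P=3.940 > Ia=0.306: effective rainfall P−Ia = 154647/42550 in
Q: (154647/42550)² ÷ (219647/42550) = 23915694609/9345979850 in (≈ 2.559 in)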